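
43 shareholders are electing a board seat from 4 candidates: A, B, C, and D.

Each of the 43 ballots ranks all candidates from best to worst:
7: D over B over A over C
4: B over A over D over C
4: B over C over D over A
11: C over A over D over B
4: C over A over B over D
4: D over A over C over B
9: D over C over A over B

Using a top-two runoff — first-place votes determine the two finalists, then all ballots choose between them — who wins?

D

Round 1 first-place votes: A 0, B 8, C 15, D 20. D and C advance.
Runoff: D is ranked above C on 24 ballots, C above D on 19.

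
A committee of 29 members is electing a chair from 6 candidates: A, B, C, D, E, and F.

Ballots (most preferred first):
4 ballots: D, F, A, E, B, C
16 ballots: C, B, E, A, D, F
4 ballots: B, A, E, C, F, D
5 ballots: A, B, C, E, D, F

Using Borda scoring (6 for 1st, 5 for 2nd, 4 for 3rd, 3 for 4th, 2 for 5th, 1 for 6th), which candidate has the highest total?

B

A: 4×4 + 16×3 + 4×5 + 5×6 = 114
B: 4×2 + 16×5 + 4×6 + 5×5 = 137
C: 4×1 + 16×6 + 4×3 + 5×4 = 132
D: 4×6 + 16×2 + 4×1 + 5×2 = 70
E: 4×3 + 16×4 + 4×4 + 5×3 = 107
F: 4×5 + 16×1 + 4×2 + 5×1 = 49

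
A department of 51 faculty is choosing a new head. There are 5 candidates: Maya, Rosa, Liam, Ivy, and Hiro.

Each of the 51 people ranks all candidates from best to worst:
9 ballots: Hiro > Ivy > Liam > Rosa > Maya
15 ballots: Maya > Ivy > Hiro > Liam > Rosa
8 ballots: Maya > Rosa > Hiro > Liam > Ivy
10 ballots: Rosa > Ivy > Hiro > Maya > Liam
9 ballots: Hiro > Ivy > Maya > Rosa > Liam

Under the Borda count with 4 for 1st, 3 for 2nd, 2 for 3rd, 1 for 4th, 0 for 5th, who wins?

Hiro

Maya: 9×0 + 15×4 + 8×4 + 10×1 + 9×2 = 120
Rosa: 9×1 + 15×0 + 8×3 + 10×4 + 9×1 = 82
Liam: 9×2 + 15×1 + 8×1 + 10×0 + 9×0 = 41
Ivy: 9×3 + 15×3 + 8×0 + 10×3 + 9×3 = 129
Hiro: 9×4 + 15×2 + 8×2 + 10×2 + 9×4 = 138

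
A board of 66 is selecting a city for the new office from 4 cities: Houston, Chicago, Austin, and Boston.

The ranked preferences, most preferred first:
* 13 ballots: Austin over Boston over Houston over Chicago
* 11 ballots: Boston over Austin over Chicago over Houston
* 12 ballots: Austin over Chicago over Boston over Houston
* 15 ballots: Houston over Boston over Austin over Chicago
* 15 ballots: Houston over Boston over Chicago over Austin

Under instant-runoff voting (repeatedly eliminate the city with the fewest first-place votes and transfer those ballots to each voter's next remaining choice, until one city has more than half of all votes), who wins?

Round 1: Houston 30, Chicago 0, Austin 25, Boston 11. Chicago eliminated.
Round 2: Houston 30, Austin 25, Boston 11. Boston eliminated.
Round 3: Houston 30, Austin 36. Austin has a majority (≥34).

Austin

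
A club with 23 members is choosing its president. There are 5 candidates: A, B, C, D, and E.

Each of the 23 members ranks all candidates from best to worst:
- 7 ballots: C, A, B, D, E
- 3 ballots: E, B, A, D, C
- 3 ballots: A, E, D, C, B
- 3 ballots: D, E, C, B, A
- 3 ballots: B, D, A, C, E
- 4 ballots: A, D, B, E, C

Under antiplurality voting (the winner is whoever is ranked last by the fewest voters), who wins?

D

Last-place votes: A 3, B 3, C 7, D 0, E 10.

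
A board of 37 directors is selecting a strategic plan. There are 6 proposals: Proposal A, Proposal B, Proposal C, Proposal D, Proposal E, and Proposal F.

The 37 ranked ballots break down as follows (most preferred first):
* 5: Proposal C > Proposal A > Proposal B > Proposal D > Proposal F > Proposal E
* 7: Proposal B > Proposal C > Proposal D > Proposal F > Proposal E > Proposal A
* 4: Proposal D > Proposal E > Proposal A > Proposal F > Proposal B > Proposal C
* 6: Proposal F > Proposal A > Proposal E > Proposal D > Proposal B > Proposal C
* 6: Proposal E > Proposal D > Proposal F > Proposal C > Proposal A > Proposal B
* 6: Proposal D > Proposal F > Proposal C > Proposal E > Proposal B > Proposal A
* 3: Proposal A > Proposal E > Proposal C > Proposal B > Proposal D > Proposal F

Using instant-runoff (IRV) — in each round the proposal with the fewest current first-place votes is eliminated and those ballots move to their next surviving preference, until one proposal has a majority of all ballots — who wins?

Round 1: Proposal A 3, Proposal B 7, Proposal C 5, Proposal D 10, Proposal E 6, Proposal F 6. Proposal A eliminated.
Round 2: Proposal B 7, Proposal C 5, Proposal D 10, Proposal E 9, Proposal F 6. Proposal C eliminated.
Round 3: Proposal B 12, Proposal D 10, Proposal E 9, Proposal F 6. Proposal F eliminated.
Round 4: Proposal B 12, Proposal D 10, Proposal E 15. Proposal D eliminated.
Round 5: Proposal B 12, Proposal E 25. Proposal E has a majority (≥19).

Proposal E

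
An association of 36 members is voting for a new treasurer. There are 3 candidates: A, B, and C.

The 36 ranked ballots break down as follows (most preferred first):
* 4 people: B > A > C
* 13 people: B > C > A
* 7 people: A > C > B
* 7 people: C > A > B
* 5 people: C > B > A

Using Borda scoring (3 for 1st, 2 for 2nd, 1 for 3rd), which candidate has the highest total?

C

A: 4×2 + 13×1 + 7×3 + 7×2 + 5×1 = 61
B: 4×3 + 13×3 + 7×1 + 7×1 + 5×2 = 75
C: 4×1 + 13×2 + 7×2 + 7×3 + 5×3 = 80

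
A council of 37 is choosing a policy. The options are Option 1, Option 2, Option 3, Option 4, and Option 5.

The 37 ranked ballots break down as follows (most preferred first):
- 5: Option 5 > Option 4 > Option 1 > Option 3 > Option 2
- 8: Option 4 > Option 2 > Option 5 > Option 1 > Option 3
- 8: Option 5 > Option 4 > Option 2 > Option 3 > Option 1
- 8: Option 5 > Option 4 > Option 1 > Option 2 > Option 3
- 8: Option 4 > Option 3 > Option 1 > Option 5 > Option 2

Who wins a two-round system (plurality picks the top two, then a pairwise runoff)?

Option 5

Round 1 first-place votes: Option 1 0, Option 2 0, Option 3 0, Option 4 16, Option 5 21. Option 5 and Option 4 advance.
Runoff: Option 5 is ranked above Option 4 on 21 ballots, Option 4 above Option 5 on 16.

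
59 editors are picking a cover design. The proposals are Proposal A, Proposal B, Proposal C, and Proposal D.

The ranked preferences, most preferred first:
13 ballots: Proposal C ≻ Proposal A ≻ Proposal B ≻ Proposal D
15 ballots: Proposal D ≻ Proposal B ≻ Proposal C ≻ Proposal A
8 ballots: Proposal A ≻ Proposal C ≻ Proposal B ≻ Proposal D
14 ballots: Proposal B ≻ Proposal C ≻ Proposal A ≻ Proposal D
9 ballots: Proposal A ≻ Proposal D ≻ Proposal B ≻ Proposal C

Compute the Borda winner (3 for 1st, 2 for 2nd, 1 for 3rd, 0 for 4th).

Proposal A: 13×2 + 15×0 + 8×3 + 14×1 + 9×3 = 91
Proposal B: 13×1 + 15×2 + 8×1 + 14×3 + 9×1 = 102
Proposal C: 13×3 + 15×1 + 8×2 + 14×2 + 9×0 = 98
Proposal D: 13×0 + 15×3 + 8×0 + 14×0 + 9×2 = 63

Proposal B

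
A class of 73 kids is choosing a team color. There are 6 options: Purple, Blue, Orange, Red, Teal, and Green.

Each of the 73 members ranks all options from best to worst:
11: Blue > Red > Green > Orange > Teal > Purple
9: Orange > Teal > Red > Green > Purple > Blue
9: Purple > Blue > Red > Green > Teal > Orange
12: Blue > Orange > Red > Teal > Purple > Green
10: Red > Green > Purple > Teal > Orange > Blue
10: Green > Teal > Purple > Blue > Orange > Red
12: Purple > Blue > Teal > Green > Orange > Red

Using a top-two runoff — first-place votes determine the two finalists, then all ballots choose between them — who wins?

Round 1 first-place votes: Purple 21, Blue 23, Orange 9, Red 10, Teal 0, Green 10. Blue and Purple advance.
Runoff: Blue is ranked above Purple on 23 ballots, Purple above Blue on 50.

Purple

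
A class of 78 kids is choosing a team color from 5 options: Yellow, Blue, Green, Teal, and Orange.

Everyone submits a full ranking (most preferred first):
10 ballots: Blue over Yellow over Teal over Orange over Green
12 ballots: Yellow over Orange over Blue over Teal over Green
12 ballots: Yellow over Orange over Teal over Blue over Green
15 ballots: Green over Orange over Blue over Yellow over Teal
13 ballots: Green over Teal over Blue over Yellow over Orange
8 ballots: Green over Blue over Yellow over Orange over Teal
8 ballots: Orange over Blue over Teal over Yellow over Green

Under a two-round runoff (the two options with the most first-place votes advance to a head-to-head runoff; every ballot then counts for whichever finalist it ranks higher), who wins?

Yellow

Round 1 first-place votes: Yellow 24, Blue 10, Green 36, Teal 0, Orange 8. Green and Yellow advance.
Runoff: Green is ranked above Yellow on 36 ballots, Yellow above Green on 42.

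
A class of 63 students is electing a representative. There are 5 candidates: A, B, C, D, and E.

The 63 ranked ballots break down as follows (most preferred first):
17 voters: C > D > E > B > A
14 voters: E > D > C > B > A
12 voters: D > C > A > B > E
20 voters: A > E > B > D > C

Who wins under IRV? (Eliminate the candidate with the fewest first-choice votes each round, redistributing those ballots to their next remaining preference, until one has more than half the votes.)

Round 1: A 20, B 0, C 17, D 12, E 14. B eliminated.
Round 2: A 20, C 17, D 12, E 14. D eliminated.
Round 3: A 20, C 29, E 14. E eliminated.
Round 4: A 20, C 43. C has a majority (≥32).

C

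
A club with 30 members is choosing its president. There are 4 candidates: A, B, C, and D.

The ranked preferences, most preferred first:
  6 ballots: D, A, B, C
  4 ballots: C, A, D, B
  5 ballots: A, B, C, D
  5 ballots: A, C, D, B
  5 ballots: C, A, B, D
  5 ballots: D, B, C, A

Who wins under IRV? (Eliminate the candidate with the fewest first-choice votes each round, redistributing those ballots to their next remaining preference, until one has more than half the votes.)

Round 1: A 10, B 0, C 9, D 11. B eliminated.
Round 2: A 10, C 9, D 11. C eliminated.
Round 3: A 19, D 11. A has a majority (≥16).

A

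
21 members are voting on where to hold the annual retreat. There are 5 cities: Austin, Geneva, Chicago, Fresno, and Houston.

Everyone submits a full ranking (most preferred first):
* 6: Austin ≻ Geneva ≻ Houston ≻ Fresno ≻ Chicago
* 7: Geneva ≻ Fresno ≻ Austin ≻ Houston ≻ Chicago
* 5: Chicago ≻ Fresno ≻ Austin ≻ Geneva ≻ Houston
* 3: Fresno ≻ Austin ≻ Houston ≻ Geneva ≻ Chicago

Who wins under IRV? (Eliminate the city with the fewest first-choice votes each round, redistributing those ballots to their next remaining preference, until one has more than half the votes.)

Round 1: Austin 6, Geneva 7, Chicago 5, Fresno 3, Houston 0. Houston eliminated.
Round 2: Austin 6, Geneva 7, Chicago 5, Fresno 3. Fresno eliminated.
Round 3: Austin 9, Geneva 7, Chicago 5. Chicago eliminated.
Round 4: Austin 14, Geneva 7. Austin has a majority (≥11).

Austin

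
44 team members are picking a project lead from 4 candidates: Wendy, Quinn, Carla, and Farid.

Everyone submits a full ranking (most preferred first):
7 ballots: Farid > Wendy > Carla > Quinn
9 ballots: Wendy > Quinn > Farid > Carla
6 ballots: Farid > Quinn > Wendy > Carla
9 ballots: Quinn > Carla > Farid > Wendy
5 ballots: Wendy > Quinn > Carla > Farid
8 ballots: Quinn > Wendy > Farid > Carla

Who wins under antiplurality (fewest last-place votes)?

Farid

Last-place votes: Wendy 9, Quinn 7, Carla 23, Farid 5.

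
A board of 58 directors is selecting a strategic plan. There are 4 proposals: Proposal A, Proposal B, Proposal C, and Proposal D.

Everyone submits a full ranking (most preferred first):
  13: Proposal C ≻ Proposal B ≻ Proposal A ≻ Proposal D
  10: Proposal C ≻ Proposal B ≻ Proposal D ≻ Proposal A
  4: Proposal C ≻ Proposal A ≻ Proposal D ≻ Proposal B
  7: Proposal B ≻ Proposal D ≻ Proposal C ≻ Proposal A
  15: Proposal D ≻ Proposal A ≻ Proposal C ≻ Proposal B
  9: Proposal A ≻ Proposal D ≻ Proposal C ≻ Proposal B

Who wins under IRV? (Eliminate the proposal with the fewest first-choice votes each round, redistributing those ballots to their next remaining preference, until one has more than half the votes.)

Round 1: Proposal A 9, Proposal B 7, Proposal C 27, Proposal D 15. Proposal B eliminated.
Round 2: Proposal A 9, Proposal C 27, Proposal D 22. Proposal A eliminated.
Round 3: Proposal C 27, Proposal D 31. Proposal D has a majority (≥30).

Proposal D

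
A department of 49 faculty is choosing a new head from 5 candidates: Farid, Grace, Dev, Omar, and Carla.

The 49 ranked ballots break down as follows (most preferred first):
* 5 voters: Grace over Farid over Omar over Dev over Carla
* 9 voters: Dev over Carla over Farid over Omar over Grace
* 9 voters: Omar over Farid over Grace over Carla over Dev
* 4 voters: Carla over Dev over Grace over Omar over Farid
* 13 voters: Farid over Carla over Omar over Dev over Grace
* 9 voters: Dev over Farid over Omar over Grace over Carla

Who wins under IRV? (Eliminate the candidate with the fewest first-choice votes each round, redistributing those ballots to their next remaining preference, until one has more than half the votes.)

Round 1: Farid 13, Grace 5, Dev 18, Omar 9, Carla 4. Carla eliminated.
Round 2: Farid 13, Grace 5, Dev 22, Omar 9. Grace eliminated.
Round 3: Farid 18, Dev 22, Omar 9. Omar eliminated.
Round 4: Farid 27, Dev 22. Farid has a majority (≥25).

Farid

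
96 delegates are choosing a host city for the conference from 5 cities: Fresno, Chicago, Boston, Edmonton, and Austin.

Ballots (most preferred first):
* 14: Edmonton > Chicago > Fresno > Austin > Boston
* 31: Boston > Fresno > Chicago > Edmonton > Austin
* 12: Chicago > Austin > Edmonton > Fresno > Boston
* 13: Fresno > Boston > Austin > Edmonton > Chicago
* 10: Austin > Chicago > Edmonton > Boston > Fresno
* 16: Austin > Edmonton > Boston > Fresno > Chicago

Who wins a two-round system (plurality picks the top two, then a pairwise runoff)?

Round 1 first-place votes: Fresno 13, Chicago 12, Boston 31, Edmonton 14, Austin 26. Boston and Austin advance.
Runoff: Boston is ranked above Austin on 44 ballots, Austin above Boston on 52.

Austin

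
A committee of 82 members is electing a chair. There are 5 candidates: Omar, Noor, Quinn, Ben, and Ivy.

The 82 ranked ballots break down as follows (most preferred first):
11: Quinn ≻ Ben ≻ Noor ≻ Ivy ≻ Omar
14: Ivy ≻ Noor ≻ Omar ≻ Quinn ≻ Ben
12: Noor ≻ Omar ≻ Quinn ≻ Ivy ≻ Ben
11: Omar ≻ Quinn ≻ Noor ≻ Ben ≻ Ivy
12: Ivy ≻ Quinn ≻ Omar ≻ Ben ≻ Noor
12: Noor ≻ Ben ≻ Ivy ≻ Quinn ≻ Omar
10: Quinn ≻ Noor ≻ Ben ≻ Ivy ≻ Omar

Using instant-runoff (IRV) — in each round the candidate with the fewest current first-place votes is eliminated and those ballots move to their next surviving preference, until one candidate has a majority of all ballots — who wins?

Round 1: Omar 11, Noor 24, Quinn 21, Ben 0, Ivy 26. Ben eliminated.
Round 2: Omar 11, Noor 24, Quinn 21, Ivy 26. Omar eliminated.
Round 3: Noor 24, Quinn 32, Ivy 26. Noor eliminated.
Round 4: Quinn 44, Ivy 38. Quinn has a majority (≥42).

Quinn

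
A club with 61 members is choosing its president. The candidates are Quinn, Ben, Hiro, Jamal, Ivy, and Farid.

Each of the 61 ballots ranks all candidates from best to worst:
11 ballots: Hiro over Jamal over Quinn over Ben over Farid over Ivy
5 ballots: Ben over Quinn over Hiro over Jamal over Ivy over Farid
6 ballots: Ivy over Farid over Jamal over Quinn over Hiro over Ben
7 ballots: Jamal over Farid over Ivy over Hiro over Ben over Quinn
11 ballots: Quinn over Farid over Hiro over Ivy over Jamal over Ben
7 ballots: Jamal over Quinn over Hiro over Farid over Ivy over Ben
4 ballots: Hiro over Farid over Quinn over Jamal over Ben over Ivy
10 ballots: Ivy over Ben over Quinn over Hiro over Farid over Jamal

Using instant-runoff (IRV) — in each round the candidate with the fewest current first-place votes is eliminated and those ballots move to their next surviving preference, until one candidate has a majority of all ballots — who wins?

Quinn

Round 1: Quinn 11, Ben 5, Hiro 15, Jamal 14, Ivy 16, Farid 0. Farid eliminated.
Round 2: Quinn 11, Ben 5, Hiro 15, Jamal 14, Ivy 16. Ben eliminated.
Round 3: Quinn 16, Hiro 15, Jamal 14, Ivy 16. Jamal eliminated.
Round 4: Quinn 23, Hiro 15, Ivy 23. Hiro eliminated.
Round 5: Quinn 38, Ivy 23. Quinn has a majority (≥31).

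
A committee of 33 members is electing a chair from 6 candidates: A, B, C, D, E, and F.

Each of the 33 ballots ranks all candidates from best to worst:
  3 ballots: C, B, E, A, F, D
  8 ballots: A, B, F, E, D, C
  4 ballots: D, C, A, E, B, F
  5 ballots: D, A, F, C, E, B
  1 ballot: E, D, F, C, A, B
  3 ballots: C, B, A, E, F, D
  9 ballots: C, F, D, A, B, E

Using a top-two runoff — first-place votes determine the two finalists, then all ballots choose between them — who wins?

D

Round 1 first-place votes: A 8, B 0, C 15, D 9, E 1, F 0. C and D advance.
Runoff: C is ranked above D on 15 ballots, D above C on 18.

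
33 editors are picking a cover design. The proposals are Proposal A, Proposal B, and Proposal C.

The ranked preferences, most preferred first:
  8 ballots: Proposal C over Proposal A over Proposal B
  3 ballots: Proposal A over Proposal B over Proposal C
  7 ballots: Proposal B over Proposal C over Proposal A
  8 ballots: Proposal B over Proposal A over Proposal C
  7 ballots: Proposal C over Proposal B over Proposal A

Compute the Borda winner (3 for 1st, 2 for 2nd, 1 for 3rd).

Proposal A: 8×2 + 3×3 + 7×1 + 8×2 + 7×1 = 55
Proposal B: 8×1 + 3×2 + 7×3 + 8×3 + 7×2 = 73
Proposal C: 8×3 + 3×1 + 7×2 + 8×1 + 7×3 = 70

Proposal B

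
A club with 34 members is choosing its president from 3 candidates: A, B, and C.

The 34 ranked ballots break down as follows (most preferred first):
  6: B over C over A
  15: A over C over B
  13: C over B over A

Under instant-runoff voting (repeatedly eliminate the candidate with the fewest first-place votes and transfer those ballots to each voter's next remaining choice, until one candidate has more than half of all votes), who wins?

C

Round 1: A 15, B 6, C 13. B eliminated.
Round 2: A 15, C 19. C has a majority (≥18).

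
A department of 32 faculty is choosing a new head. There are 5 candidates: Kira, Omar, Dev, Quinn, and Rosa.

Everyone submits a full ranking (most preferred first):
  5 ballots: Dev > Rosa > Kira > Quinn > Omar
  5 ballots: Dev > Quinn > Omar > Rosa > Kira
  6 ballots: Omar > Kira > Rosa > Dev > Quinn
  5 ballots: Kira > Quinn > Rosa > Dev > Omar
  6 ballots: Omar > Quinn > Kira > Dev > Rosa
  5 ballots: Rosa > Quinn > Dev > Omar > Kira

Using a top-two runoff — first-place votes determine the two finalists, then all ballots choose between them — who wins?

Dev

Round 1 first-place votes: Kira 5, Omar 12, Dev 10, Quinn 0, Rosa 5. Omar and Dev advance.
Runoff: Omar is ranked above Dev on 12 ballots, Dev above Omar on 20.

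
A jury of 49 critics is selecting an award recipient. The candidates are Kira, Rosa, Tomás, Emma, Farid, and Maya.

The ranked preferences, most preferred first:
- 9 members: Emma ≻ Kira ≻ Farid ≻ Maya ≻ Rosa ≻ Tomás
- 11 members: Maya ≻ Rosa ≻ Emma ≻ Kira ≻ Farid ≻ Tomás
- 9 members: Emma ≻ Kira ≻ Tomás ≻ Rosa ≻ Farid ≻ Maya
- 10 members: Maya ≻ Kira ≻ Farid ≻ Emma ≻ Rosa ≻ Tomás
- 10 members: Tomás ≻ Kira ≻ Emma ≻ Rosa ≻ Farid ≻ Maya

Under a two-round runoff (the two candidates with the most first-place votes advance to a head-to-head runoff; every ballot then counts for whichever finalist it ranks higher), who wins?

Emma

Round 1 first-place votes: Kira 0, Rosa 0, Tomás 10, Emma 18, Farid 0, Maya 21. Maya and Emma advance.
Runoff: Maya is ranked above Emma on 21 ballots, Emma above Maya on 28.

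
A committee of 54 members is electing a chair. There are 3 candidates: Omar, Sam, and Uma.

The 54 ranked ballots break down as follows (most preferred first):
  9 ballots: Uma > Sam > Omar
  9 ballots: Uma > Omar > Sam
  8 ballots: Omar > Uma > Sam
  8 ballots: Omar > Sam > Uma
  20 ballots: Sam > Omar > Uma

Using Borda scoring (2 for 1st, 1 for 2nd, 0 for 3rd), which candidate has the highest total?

Omar

Omar: 9×0 + 9×1 + 8×2 + 8×2 + 20×1 = 61
Sam: 9×1 + 9×0 + 8×0 + 8×1 + 20×2 = 57
Uma: 9×2 + 9×2 + 8×1 + 8×0 + 20×0 = 44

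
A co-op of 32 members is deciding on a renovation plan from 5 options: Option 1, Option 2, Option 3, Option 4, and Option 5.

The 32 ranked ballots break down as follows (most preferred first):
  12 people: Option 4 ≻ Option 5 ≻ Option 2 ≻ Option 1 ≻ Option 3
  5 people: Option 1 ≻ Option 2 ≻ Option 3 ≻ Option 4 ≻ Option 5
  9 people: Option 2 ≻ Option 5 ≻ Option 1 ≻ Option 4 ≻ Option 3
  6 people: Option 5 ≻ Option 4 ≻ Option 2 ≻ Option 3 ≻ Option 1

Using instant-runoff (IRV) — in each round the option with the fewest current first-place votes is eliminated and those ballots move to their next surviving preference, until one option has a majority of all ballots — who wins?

Round 1: Option 1 5, Option 2 9, Option 3 0, Option 4 12, Option 5 6. Option 3 eliminated.
Round 2: Option 1 5, Option 2 9, Option 4 12, Option 5 6. Option 1 eliminated.
Round 3: Option 2 14, Option 4 12, Option 5 6. Option 5 eliminated.
Round 4: Option 2 14, Option 4 18. Option 4 has a majority (≥17).

Option 4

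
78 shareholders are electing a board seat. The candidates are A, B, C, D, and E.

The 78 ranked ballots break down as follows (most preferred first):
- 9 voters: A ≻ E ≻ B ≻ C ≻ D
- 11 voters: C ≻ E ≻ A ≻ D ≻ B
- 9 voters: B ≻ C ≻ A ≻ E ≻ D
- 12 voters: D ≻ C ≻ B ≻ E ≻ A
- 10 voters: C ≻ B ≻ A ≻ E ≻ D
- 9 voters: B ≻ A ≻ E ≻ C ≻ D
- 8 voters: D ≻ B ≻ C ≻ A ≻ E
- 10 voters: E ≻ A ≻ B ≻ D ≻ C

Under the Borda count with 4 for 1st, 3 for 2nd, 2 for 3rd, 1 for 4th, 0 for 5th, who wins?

A: 9×4 + 11×2 + 9×2 + 12×0 + 10×2 + 9×3 + 8×1 + 10×3 = 161
B: 9×2 + 11×0 + 9×4 + 12×2 + 10×3 + 9×4 + 8×3 + 10×2 = 188
C: 9×1 + 11×4 + 9×3 + 12×3 + 10×4 + 9×1 + 8×2 + 10×0 = 181
D: 9×0 + 11×1 + 9×0 + 12×4 + 10×0 + 9×0 + 8×4 + 10×1 = 101
E: 9×3 + 11×3 + 9×1 + 12×1 + 10×1 + 9×2 + 8×0 + 10×4 = 149

B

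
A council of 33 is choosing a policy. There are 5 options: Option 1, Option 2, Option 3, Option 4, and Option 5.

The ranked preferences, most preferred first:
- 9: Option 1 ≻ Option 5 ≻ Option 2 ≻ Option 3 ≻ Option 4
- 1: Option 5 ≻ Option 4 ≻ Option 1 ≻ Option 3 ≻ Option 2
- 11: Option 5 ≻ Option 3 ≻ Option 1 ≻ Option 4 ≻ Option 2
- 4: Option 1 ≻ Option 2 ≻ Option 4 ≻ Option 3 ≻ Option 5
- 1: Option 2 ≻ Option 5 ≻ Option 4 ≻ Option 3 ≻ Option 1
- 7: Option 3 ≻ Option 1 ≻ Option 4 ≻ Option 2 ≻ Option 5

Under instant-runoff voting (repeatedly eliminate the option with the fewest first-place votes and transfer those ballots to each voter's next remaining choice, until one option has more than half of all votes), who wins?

Option 1

Round 1: Option 1 13, Option 2 1, Option 3 7, Option 4 0, Option 5 12. Option 4 eliminated.
Round 2: Option 1 13, Option 2 1, Option 3 7, Option 5 12. Option 2 eliminated.
Round 3: Option 1 13, Option 3 7, Option 5 13. Option 3 eliminated.
Round 4: Option 1 20, Option 5 13. Option 1 has a majority (≥17).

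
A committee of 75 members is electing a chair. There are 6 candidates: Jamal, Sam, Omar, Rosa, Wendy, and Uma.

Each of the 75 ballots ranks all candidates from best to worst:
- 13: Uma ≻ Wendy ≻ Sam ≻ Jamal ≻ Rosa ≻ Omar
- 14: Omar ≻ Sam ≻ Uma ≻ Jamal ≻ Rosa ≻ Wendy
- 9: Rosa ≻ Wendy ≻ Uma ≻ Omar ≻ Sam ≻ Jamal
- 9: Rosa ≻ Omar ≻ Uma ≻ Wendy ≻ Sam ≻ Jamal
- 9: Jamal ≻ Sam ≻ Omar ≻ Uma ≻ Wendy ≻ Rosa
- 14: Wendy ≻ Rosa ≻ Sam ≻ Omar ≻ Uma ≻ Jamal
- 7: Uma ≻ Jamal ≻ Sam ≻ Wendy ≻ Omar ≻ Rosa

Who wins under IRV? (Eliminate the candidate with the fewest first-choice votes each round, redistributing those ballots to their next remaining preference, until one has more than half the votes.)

Round 1: Jamal 9, Sam 0, Omar 14, Rosa 18, Wendy 14, Uma 20. Sam eliminated.
Round 2: Jamal 9, Omar 14, Rosa 18, Wendy 14, Uma 20. Jamal eliminated.
Round 3: Omar 23, Rosa 18, Wendy 14, Uma 20. Wendy eliminated.
Round 4: Omar 23, Rosa 32, Uma 20. Uma eliminated.
Round 5: Omar 30, Rosa 45. Rosa has a majority (≥38).

Rosa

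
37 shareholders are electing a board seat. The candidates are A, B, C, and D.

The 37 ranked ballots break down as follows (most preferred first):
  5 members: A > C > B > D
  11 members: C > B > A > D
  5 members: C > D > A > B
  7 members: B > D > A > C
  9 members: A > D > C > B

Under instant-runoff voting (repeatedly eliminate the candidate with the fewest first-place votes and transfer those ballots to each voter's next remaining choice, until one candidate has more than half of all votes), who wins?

Round 1: A 14, B 7, C 16, D 0. D eliminated.
Round 2: A 14, B 7, C 16. B eliminated.
Round 3: A 21, C 16. A has a majority (≥19).

A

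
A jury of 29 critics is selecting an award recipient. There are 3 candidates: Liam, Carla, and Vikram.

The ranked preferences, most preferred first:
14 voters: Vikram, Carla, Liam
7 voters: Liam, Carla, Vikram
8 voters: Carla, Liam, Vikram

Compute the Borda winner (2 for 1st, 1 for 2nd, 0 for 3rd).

Carla

Liam: 14×0 + 7×2 + 8×1 = 22
Carla: 14×1 + 7×1 + 8×2 = 37
Vikram: 14×2 + 7×0 + 8×0 = 28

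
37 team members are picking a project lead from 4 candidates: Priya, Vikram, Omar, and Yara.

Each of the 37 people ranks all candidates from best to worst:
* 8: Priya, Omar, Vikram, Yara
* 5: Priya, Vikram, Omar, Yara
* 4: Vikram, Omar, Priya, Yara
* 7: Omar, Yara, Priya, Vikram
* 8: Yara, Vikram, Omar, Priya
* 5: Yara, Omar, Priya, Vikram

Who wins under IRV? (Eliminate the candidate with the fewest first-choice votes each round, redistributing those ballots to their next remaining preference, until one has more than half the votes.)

Yara

Round 1: Priya 13, Vikram 4, Omar 7, Yara 13. Vikram eliminated.
Round 2: Priya 13, Omar 11, Yara 13. Omar eliminated.
Round 3: Priya 17, Yara 20. Yara has a majority (≥19).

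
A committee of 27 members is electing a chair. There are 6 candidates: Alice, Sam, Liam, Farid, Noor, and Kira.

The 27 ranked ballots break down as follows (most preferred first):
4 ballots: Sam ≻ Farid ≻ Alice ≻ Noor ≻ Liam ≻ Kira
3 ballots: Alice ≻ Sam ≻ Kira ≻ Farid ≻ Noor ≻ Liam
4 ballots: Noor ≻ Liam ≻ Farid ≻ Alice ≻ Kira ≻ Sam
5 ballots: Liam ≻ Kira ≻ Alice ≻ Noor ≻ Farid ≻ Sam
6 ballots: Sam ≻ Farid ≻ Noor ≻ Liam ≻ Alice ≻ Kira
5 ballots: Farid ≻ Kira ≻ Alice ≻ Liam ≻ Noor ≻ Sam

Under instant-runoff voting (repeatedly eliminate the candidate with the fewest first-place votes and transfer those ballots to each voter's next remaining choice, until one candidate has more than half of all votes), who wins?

Liam

Round 1: Alice 3, Sam 10, Liam 5, Farid 5, Noor 4, Kira 0. Kira eliminated.
Round 2: Alice 3, Sam 10, Liam 5, Farid 5, Noor 4. Alice eliminated.
Round 3: Sam 13, Liam 5, Farid 5, Noor 4. Noor eliminated.
Round 4: Sam 13, Liam 9, Farid 5. Farid eliminated.
Round 5: Sam 13, Liam 14. Liam has a majority (≥14).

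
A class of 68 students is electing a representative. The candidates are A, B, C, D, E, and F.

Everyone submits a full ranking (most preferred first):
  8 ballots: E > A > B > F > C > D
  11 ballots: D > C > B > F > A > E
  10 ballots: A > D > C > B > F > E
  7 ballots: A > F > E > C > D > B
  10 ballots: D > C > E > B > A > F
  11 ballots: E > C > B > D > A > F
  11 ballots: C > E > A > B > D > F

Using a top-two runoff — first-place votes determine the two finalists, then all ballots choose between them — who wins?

E

Round 1 first-place votes: A 17, B 0, C 11, D 21, E 19, F 0. D and E advance.
Runoff: D is ranked above E on 31 ballots, E above D on 37.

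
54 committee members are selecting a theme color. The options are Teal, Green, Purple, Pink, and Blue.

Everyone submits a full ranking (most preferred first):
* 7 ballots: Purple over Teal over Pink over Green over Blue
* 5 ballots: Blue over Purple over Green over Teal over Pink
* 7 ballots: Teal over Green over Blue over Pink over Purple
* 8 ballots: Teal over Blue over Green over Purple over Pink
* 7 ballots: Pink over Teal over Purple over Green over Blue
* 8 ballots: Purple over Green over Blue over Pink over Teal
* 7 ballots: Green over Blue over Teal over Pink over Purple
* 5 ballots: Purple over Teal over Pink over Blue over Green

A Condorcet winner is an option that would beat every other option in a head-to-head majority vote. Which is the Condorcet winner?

Teal

Teal vs Green: 34–20
Teal vs Purple: 29–25
Teal vs Pink: 39–15
Teal vs Blue: 34–20
Teal beats every other option.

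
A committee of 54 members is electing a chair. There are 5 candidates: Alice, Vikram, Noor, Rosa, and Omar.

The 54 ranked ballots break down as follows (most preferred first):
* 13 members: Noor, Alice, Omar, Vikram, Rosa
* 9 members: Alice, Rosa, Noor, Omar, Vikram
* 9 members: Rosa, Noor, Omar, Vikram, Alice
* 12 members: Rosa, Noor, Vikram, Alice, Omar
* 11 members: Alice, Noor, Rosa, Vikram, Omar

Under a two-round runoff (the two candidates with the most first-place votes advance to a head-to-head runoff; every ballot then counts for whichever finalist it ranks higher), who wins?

Alice

Round 1 first-place votes: Alice 20, Vikram 0, Noor 13, Rosa 21, Omar 0. Rosa and Alice advance.
Runoff: Rosa is ranked above Alice on 21 ballots, Alice above Rosa on 33.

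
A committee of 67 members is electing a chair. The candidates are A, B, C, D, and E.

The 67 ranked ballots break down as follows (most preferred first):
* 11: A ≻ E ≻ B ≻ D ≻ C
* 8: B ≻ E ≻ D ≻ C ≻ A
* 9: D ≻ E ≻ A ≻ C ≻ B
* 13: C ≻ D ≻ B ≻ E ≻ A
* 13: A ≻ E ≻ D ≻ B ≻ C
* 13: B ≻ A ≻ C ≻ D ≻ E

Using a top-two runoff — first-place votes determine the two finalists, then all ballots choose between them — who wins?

B

Round 1 first-place votes: A 24, B 21, C 13, D 9, E 0. A and B advance.
Runoff: A is ranked above B on 33 ballots, B above A on 34.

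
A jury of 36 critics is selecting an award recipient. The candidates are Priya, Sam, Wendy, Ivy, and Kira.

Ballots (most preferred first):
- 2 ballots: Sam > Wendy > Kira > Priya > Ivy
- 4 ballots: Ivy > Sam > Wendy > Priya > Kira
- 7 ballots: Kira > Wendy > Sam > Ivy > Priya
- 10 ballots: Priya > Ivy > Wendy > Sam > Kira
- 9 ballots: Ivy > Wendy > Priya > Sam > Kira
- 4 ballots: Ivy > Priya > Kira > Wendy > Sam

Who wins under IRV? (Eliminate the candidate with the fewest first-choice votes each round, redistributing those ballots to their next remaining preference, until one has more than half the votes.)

Ivy

Round 1: Priya 10, Sam 2, Wendy 0, Ivy 17, Kira 7. Wendy eliminated.
Round 2: Priya 10, Sam 2, Ivy 17, Kira 7. Sam eliminated.
Round 3: Priya 10, Ivy 17, Kira 9. Kira eliminated.
Round 4: Priya 12, Ivy 24. Ivy has a majority (≥19).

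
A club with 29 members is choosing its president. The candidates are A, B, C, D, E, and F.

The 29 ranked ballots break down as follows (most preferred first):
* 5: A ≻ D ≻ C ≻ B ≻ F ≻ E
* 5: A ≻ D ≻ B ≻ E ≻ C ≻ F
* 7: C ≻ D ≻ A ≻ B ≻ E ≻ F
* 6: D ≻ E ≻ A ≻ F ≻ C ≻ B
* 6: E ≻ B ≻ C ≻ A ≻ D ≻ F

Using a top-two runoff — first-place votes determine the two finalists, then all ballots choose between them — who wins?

Round 1 first-place votes: A 10, B 0, C 7, D 6, E 6, F 0. A and C advance.
Runoff: A is ranked above C on 16 ballots, C above A on 13.

A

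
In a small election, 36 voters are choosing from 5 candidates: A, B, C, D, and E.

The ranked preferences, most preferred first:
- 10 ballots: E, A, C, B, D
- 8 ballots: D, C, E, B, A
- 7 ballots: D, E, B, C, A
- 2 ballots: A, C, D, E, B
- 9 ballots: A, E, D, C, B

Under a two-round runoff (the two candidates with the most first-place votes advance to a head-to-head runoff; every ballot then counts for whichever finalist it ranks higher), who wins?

A

Round 1 first-place votes: A 11, B 0, C 0, D 15, E 10. D and A advance.
Runoff: D is ranked above A on 15 ballots, A above D on 21.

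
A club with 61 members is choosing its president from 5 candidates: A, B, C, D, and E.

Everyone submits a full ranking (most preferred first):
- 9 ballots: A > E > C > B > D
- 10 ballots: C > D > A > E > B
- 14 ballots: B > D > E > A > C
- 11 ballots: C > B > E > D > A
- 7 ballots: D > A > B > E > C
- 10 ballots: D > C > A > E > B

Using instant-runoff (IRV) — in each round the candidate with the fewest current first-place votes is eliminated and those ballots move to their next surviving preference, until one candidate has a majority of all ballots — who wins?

Round 1: A 9, B 14, C 21, D 17, E 0. E eliminated.
Round 2: A 9, B 14, C 21, D 17. A eliminated.
Round 3: B 14, C 30, D 17. B eliminated.
Round 4: C 30, D 31. D has a majority (≥31).

D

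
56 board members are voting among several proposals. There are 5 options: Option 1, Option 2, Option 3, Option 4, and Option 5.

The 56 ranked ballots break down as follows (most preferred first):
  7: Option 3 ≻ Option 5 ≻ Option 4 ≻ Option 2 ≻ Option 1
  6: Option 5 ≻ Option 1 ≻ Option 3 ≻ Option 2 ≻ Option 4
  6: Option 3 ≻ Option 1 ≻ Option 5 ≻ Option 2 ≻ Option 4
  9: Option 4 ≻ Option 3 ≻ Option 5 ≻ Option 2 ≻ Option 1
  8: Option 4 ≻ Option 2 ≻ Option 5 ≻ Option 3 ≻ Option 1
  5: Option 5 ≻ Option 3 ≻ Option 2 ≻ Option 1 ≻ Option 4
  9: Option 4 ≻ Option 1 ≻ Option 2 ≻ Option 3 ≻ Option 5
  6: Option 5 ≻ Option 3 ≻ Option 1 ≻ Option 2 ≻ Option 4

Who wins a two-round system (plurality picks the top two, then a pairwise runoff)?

Option 5

Round 1 first-place votes: Option 1 0, Option 2 0, Option 3 13, Option 4 26, Option 5 17. Option 4 and Option 5 advance.
Runoff: Option 4 is ranked above Option 5 on 26 ballots, Option 5 above Option 4 on 30.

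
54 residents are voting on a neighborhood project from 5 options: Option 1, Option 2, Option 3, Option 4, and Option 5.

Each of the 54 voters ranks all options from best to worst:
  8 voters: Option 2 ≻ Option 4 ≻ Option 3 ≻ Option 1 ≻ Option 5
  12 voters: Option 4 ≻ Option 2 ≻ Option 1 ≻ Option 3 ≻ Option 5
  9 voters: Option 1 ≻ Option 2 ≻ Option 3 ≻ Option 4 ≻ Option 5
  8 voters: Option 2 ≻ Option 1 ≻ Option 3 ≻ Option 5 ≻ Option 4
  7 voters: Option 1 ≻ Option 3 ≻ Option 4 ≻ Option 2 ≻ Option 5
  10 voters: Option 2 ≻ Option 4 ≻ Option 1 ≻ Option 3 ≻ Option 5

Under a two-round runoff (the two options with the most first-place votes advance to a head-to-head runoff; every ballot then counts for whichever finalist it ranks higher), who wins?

Option 2

Round 1 first-place votes: Option 1 16, Option 2 26, Option 3 0, Option 4 12, Option 5 0. Option 2 and Option 1 advance.
Runoff: Option 2 is ranked above Option 1 on 38 ballots, Option 1 above Option 2 on 16.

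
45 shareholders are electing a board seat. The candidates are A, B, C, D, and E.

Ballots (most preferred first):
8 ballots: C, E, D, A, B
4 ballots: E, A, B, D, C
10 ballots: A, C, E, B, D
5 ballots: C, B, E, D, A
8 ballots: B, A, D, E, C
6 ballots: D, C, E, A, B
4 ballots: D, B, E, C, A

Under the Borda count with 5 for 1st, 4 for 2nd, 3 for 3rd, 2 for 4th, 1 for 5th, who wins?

C

A: 8×2 + 4×4 + 10×5 + 5×1 + 8×4 + 6×2 + 4×1 = 135
B: 8×1 + 4×3 + 10×2 + 5×4 + 8×5 + 6×1 + 4×4 = 122
C: 8×5 + 4×1 + 10×4 + 5×5 + 8×1 + 6×4 + 4×2 = 149
D: 8×3 + 4×2 + 10×1 + 5×2 + 8×3 + 6×5 + 4×5 = 126
E: 8×4 + 4×5 + 10×3 + 5×3 + 8×2 + 6×3 + 4×3 = 143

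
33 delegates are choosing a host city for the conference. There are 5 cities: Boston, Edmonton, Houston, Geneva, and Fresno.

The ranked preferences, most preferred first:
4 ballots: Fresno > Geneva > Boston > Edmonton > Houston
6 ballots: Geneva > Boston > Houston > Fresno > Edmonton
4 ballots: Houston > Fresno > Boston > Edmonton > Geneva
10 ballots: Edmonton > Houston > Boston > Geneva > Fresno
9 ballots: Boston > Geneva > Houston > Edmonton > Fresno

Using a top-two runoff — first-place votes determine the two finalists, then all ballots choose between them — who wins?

Boston

Round 1 first-place votes: Boston 9, Edmonton 10, Houston 4, Geneva 6, Fresno 4. Edmonton and Boston advance.
Runoff: Edmonton is ranked above Boston on 10 ballots, Boston above Edmonton on 23.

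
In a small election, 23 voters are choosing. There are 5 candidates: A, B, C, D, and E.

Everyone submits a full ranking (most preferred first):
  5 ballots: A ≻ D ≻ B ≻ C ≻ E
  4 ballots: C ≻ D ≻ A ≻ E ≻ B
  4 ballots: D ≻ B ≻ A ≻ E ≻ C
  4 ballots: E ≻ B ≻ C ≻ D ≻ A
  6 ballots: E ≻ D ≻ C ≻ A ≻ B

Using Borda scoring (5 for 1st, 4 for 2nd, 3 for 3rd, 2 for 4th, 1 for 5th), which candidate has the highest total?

D

A: 5×5 + 4×3 + 4×3 + 4×1 + 6×2 = 65
B: 5×3 + 4×1 + 4×4 + 4×4 + 6×1 = 57
C: 5×2 + 4×5 + 4×1 + 4×3 + 6×3 = 64
D: 5×4 + 4×4 + 4×5 + 4×2 + 6×4 = 88
E: 5×1 + 4×2 + 4×2 + 4×5 + 6×5 = 71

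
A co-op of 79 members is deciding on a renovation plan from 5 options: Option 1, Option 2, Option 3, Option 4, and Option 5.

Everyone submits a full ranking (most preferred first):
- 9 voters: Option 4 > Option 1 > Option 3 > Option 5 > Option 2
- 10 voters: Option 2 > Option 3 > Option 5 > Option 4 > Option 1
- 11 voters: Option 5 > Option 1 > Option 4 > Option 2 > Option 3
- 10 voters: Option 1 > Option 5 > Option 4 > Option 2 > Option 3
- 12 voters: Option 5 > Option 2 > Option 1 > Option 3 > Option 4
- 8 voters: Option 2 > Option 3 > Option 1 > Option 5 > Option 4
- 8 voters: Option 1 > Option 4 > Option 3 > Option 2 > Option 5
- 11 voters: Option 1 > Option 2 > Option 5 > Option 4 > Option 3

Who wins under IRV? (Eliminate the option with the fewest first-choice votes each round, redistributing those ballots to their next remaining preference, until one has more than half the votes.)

Option 1

Round 1: Option 1 29, Option 2 18, Option 3 0, Option 4 9, Option 5 23. Option 3 eliminated.
Round 2: Option 1 29, Option 2 18, Option 4 9, Option 5 23. Option 4 eliminated.
Round 3: Option 1 38, Option 2 18, Option 5 23. Option 2 eliminated.
Round 4: Option 1 46, Option 5 33. Option 1 has a majority (≥40).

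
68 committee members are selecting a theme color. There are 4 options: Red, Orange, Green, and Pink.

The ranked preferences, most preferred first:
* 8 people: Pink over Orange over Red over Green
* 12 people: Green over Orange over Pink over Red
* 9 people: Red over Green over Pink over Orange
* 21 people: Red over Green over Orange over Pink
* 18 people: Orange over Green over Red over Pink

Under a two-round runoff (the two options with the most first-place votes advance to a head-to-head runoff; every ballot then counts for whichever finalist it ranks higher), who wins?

Round 1 first-place votes: Red 30, Orange 18, Green 12, Pink 8. Red and Orange advance.
Runoff: Red is ranked above Orange on 30 ballots, Orange above Red on 38.

Orange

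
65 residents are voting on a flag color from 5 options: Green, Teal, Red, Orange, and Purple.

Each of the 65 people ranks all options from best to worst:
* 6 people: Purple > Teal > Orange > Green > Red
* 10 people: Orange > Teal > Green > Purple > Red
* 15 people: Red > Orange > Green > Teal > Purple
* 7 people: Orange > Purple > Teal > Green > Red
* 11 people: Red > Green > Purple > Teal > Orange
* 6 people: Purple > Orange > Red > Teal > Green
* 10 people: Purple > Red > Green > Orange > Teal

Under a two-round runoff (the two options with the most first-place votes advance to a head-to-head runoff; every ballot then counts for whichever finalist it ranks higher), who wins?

Purple

Round 1 first-place votes: Green 0, Teal 0, Red 26, Orange 17, Purple 22. Red and Purple advance.
Runoff: Red is ranked above Purple on 26 ballots, Purple above Red on 39.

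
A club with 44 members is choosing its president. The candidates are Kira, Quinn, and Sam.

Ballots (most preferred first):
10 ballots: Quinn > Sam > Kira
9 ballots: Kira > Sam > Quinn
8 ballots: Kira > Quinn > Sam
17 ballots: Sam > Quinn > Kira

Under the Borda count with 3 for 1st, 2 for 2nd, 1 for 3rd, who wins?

Sam

Kira: 10×1 + 9×3 + 8×3 + 17×1 = 78
Quinn: 10×3 + 9×1 + 8×2 + 17×2 = 89
Sam: 10×2 + 9×2 + 8×1 + 17×3 = 97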